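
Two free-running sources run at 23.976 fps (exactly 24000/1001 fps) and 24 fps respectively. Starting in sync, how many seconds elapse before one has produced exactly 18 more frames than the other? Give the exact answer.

The gap grows by |24 − 24000/1001| = 24/1001 frames per second.
Time for a 18-frame gap: 18 ÷ (24/1001) = 750.75 s.

750.75 seconds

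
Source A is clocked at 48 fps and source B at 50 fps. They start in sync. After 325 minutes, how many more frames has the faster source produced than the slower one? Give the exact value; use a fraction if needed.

325 min = 19500 s.
A emits 48 × 19500 = 936000 frames; B emits 50 × 19500 = 975000.
Difference = 39000 frames; B is ahead of A.

39000 frames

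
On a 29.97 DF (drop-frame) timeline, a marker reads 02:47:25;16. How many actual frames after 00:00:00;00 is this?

301064

Complete 10-minute blocks: 16, each 17982 frames → 287712.
Remaining 7 whole minutes in the current block: 1800 + 6 × 1798 = 12588 frames.
Within the current minute: 25 × 30 + 16 − 2 = 764 (labels ;00/;01 skipped at this minute). Total = 287712 + 12588 + 764 = 301064.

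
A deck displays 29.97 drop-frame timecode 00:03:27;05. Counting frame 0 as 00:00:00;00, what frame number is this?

As if non-drop at 30 labels/s: (0 × 3600 + 3 × 60 + 27) × 30 + 5 = 6215.
Minute boundaries passed: 3; those not divisible by 10: 3 − 0 = 3; dropped labels = 2 × 3 = 6.
Actual frame index = 6215 − 6 = 6209.

6209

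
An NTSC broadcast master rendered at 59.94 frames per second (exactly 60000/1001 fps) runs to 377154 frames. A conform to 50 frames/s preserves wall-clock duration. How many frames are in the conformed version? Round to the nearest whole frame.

314609 frames

Frames at target rate = 377154 × (50) / (60000/1001) = 62921859/200 ≈ 314609.295.
Nearest whole frame: 314609.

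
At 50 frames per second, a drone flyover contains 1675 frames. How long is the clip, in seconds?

Running time = 1675 / (50) = 33.5 s.

33.5 seconds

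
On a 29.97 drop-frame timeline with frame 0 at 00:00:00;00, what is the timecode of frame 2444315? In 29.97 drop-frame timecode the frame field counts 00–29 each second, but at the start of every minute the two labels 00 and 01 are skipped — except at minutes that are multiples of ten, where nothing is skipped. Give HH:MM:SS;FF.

Each 10-minute DF block holds 10 × 60 × 30 − 9 × 2 = 17982 frames. 2444315 ÷ 17982 → 135 full blocks, remainder 16745.
Within the partial block the first minute is 1800 frames and each further minute 1798, so 9 further minute boundaries passed. Total skipped labels = 18 × 135 + 2 × 9 = 2448.
Non-drop label index = 2444315 + 2448 = 2446763; at 30 labels/s that is 22:39:18:23, i.e. DF 22:39:18;23.

22:39:18;23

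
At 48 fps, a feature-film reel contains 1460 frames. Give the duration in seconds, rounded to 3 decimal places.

30.417 seconds

Running time = 1460 × 1/48 = 365/12 s ≈ 30.417 s.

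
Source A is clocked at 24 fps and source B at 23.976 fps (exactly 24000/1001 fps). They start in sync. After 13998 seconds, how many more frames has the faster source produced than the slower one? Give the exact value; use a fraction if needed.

A emits 24 × 13998 = 335952 frames; B emits 24000/1001 × 13998 = 335952000/1001.
Difference = 335952/1001 frames (≈ 335.6164); B is behind A.

335952/1001 frames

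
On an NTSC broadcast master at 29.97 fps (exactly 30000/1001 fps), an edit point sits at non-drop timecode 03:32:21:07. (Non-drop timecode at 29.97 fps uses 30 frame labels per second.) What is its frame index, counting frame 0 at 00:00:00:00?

frame 382237

Total seconds to the label: (3 × 3600 + 32 × 60 + 21) = 12741.
Frame index = 12741 × 30 + 7 = 382237.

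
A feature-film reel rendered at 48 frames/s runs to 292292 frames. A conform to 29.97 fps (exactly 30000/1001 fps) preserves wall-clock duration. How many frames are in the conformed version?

182500 frames

Target frames = source frames × (target rate / source rate) = 292292 × (30000/1001)/(48) = 292292 × 625/1001 = 182500.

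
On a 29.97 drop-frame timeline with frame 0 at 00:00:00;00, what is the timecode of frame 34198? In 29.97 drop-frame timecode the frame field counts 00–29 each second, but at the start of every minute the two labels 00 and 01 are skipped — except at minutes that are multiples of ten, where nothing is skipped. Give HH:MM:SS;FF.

00:19:01;04

Each 10-minute DF block holds 10 × 60 × 30 − 9 × 2 = 17982 frames. 34198 ÷ 17982 → 1 full block, remainder 16216.
Within the partial block the first minute is 1800 frames and each further minute 1798, so 9 further minute boundaries passed. Total skipped labels = 18 × 1 + 2 × 9 = 36.
Non-drop label index = 34198 + 36 = 34234; at 30 labels/s that is 00:19:01:04, i.e. DF 00:19:01;04.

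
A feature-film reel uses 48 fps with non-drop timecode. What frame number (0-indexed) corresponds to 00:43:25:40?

125080

Total seconds to the label: (0 × 3600 + 43 × 60 + 25) = 2605.
Frame index = 2605 × 48 + 40 = 125080.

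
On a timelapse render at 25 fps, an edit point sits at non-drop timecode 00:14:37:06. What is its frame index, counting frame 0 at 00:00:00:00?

21931

Total seconds to the label: (0 × 3600 + 14 × 60 + 37) = 877.
Frame index = 877 × 25 + 6 = 21931.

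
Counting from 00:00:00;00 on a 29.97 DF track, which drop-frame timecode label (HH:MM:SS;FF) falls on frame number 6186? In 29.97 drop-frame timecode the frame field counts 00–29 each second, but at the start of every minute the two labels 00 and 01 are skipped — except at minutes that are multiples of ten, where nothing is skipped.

00:03:26;12

Ten DF minutes hold 17982 frames, so frame 6186 lies in block 0 (frames 0–17981) with 6186 frames into that block.
The block's first minute is 1800 frames and the rest 1798 each; 6186 frames reaches minute 3, so 0 × 18 + 3 × 2 = 6 labels have been skipped so far.
Adding those back, label number 6186 + 6 = 6192 at 30 labels/s is 206 s + 12 f = 0 h 3 min 26 s frame 12, i.e. 00:03:26;12.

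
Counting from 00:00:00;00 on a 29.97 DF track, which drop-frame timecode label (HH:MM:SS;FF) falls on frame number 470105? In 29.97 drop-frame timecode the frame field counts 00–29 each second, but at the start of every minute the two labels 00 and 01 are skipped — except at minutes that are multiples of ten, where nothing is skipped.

04:21:25;25

Each 10-minute DF block holds 10 × 60 × 30 − 9 × 2 = 17982 frames. 470105 ÷ 17982 → 26 full blocks, remainder 2573.
Within the partial block the first minute is 1800 frames and each further minute 1798, so 1 further minute boundary passed. Total skipped labels = 18 × 26 + 2 × 1 = 470.
Non-drop label index = 470105 + 470 = 470575; at 30 labels/s that is 04:21:25:25, i.e. DF 04:21:25;25.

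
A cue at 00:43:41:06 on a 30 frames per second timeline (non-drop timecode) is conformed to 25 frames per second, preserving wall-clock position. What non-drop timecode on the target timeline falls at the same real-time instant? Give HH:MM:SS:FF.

00:43:41:05

Source frame index: (0×3600 + 43×60 + 41) × 30 + 6 = 78636.
Real time: 78636 / (30) = 13106/5 s.
Target frame: (13106/5) × (25) = 65530.
At 25 labels/s: frame 65530 → 00:43:41:05.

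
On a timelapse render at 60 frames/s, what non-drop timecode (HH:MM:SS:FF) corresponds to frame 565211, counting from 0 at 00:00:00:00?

565211 ÷ 60 = 9420 full seconds, remainder 11 frames.
9420 s = 2 h 37 min 0 s.
Timecode: 02:37:00:11.

02:37:00:11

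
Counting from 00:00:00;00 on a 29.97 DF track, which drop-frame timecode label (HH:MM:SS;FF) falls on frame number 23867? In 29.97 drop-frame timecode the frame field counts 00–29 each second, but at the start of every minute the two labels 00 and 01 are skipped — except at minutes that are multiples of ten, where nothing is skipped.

00:13:16;11

Ten DF minutes hold 17982 frames, so frame 23867 lies in block 1 (frames 17982–35963) with 5885 frames into that block.
The block's first minute is 1800 frames and the rest 1798 each; 5885 frames reaches minute 3, so 1 × 18 + 3 × 2 = 24 labels have been skipped so far.
Adding those back, label number 23867 + 24 = 23891 at 30 labels/s is 796 s + 11 f = 0 h 13 min 16 s frame 11, i.e. 00:13:16;11.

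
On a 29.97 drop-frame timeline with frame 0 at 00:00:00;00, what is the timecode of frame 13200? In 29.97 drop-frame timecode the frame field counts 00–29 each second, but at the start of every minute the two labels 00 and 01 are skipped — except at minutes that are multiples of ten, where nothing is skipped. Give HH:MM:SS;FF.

00:07:20;14

Ten DF minutes hold 17982 frames, so frame 13200 lies in block 0 (frames 0–17981) with 13200 frames into that block.
The block's first minute is 1800 frames and the rest 1798 each; 13200 frames reaches minute 7, so 0 × 18 + 7 × 2 = 14 labels have been skipped so far.
Adding those back, label number 13200 + 14 = 13214 at 30 labels/s is 440 s + 14 f = 0 h 7 min 20 s frame 14, i.e. 00:07:20;14.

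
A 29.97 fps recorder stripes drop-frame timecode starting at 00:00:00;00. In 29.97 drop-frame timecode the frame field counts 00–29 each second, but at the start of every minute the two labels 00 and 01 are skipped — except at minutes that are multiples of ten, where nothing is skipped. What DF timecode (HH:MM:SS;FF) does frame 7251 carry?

00:04:01;29

Ten DF minutes hold 17982 frames, so frame 7251 lies in block 0 (frames 0–17981) with 7251 frames into that block.
The block's first minute is 1800 frames and the rest 1798 each; 7251 frames reaches minute 4, so 0 × 18 + 4 × 2 = 8 labels have been skipped so far.
Adding those back, label number 7251 + 8 = 7259 at 30 labels/s is 241 s + 29 f = 0 h 4 min 1 s frame 29, i.e. 00:04:01;29.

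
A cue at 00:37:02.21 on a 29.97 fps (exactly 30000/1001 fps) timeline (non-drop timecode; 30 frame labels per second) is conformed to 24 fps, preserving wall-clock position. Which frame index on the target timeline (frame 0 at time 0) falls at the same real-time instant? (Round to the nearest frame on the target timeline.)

Source frame index: (0×3600 + 37×60 + 2) × 30 + 21 = 66681.
Real time: 66681 / (30000/1001) = 22249227/10000 s.
Target frame: (22249227/10000) × (24) = 66747681/1250 ≈ 53398.145 → 53398.

frame 53398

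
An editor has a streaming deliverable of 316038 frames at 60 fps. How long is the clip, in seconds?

Running time = 316038 / (60) = 5267.3 s.

5267.3 seconds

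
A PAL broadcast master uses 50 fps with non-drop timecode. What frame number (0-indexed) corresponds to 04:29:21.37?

frame 808087

Total seconds to the label: (4 × 3600 + 29 × 60 + 21) = 16161.
Frame index = 16161 × 50 + 37 = 808087.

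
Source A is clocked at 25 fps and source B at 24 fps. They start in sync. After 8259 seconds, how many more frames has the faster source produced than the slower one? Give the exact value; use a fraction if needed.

8259 frames

A emits 25 × 8259 = 206475 frames; B emits 24 × 8259 = 198216.
Difference = 8259 frames; B is behind A.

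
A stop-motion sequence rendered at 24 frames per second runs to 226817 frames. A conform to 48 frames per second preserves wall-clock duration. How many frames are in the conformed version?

Target frames = source frames × (target rate / source rate) = 226817 × (48)/(24) = 226817 × 2 = 453634.

453634 frames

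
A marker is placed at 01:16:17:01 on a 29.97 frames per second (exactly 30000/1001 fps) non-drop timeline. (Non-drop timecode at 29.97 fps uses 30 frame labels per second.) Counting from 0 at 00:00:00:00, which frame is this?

frame 137311

Total seconds to the label: (1 × 3600 + 16 × 60 + 17) = 4577.
Frame index = 4577 × 30 + 1 = 137311.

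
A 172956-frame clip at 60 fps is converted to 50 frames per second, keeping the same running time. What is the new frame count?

Target frames = source frames × (target rate / source rate) = 172956 × (50)/(60) = 172956 × 5/6 = 144130.

144130 frames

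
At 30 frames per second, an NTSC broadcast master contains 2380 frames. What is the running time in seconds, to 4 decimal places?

Running time = 2380 × 1/30 = 238/3 s ≈ 79.3333 s.

79.3333 seconds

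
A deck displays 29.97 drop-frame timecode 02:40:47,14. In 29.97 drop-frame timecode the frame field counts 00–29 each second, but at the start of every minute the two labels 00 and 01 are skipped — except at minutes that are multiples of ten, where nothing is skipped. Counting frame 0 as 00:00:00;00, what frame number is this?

As if non-drop at 30 labels/s: (2 × 3600 + 40 × 60 + 47) × 30 + 14 = 289424.
Minute boundaries passed: 160; those not divisible by 10: 160 − 16 = 144; dropped labels = 2 × 144 = 288.
Actual frame index = 289424 − 288 = 289136.

289136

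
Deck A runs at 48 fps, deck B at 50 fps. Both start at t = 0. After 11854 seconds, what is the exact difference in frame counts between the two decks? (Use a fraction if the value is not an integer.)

23708 frames

A emits 48 × 11854 = 568992 frames; B emits 50 × 11854 = 592700.
Difference = 23708 frames; B is ahead of A.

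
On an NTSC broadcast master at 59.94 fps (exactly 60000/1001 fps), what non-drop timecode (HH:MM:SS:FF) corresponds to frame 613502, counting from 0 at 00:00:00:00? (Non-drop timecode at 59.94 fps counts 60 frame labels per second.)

613502 ÷ 60 = 10225 full seconds, remainder 2 frames.
10225 s = 2 h 50 min 25 s.
Timecode: 02:50:25:02.

02:50:25:02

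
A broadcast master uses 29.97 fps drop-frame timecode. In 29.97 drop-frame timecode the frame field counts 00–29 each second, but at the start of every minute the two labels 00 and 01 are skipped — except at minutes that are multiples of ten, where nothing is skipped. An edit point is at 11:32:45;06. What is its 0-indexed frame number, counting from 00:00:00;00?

1245710

As if non-drop at 30 labels/s: (11 × 3600 + 32 × 60 + 45) × 30 + 6 = 1246956.
Minute boundaries passed: 692; those not divisible by 10: 692 − 69 = 623; dropped labels = 2 × 623 = 1246.
Actual frame index = 1246956 − 1246 = 1245710.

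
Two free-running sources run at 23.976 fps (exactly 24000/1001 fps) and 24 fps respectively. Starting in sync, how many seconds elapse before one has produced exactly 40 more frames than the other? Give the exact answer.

5005/3 seconds

The gap grows by |24 − 24000/1001| = 24/1001 frames per second.
Time for a 40-frame gap: 40 ÷ (24/1001) = 5005/3 s.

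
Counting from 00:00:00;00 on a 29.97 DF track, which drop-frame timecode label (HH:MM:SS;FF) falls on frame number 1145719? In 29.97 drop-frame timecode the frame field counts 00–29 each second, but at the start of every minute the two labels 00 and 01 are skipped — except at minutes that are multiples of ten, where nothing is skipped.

10:37:08;27

Ten DF minutes hold 17982 frames, so frame 1145719 lies in block 63 (frames 1132866–1150847) with 12853 frames into that block.
The block's first minute is 1800 frames and the rest 1798 each; 12853 frames reaches minute 7, so 63 × 18 + 7 × 2 = 1148 labels have been skipped so far.
Adding those back, label number 1145719 + 1148 = 1146867 at 30 labels/s is 38228 s + 27 f = 10 h 37 min 8 s frame 27, i.e. 10:37:08;27.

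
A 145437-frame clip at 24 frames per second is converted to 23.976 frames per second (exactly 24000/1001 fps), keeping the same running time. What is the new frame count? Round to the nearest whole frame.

Frames at target rate = 145437 × (24000/1001) / (24) = 145437000/1001 ≈ 145291.708.
Nearest whole frame: 145292.

145292 frames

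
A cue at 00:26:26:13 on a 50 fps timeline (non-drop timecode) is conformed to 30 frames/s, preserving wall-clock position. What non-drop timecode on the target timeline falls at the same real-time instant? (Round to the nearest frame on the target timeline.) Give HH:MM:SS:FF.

Source frame index: (0×3600 + 26×60 + 26) × 50 + 13 = 79313.
Real time: 79313 / (50) = 79313/50 s.
Target frame: (79313/50) × (30) = 237939/5 ≈ 47587.800 → 47588.
At 30 labels/s: frame 47588 → 00:26:26:08.

00:26:26:08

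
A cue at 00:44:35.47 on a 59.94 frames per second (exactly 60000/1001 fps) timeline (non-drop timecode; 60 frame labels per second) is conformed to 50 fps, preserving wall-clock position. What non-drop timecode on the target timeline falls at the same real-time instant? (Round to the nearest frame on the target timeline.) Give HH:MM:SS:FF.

Source frame index: (0×3600 + 44×60 + 35) × 60 + 47 = 160547.
Real time: 160547 / (60000/1001) = 160707547/60000 s.
Target frame: (160707547/60000) × (50) = 160707547/1200 ≈ 133922.956 → 133923.
At 50 labels/s: frame 133923 → 00:44:38:23.

00:44:38:23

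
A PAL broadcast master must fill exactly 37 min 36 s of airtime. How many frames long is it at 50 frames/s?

112800 frames

37 min 36 s = 2256 s.
Frames = 2256 × 50 = 112800.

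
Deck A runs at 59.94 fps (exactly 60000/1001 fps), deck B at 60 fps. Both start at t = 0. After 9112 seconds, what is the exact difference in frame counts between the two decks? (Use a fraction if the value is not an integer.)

546720/1001 frames

A emits 60000/1001 × 9112 = 546720000/1001 frames; B emits 60 × 9112 = 546720.
Difference = 546720/1001 frames (≈ 546.1738); B is ahead of A.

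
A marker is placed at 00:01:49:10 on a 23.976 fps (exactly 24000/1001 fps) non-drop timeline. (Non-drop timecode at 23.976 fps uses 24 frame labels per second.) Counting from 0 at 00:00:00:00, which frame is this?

frame 2626

Total seconds to the label: (0 × 3600 + 1 × 60 + 49) = 109.
Frame index = 109 × 24 + 10 = 2626.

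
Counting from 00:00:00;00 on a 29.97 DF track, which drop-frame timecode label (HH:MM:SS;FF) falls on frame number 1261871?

11:41:44;13

Ten DF minutes hold 17982 frames, so frame 1261871 lies in block 70 (frames 1258740–1276721) with 3131 frames into that block.
The block's first minute is 1800 frames and the rest 1798 each; 3131 frames reaches minute 1, so 70 × 18 + 1 × 2 = 1262 labels have been skipped so far.
Adding those back, label number 1261871 + 1262 = 1263133 at 30 labels/s is 42104 s + 13 f = 11 h 41 min 44 s frame 13, i.e. 11:41:44;13.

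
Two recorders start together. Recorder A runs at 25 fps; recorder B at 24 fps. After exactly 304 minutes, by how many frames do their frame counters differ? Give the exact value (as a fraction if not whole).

304 min = 18240 s.
A emits 25 × 18240 = 456000 frames; B emits 24 × 18240 = 437760.
Difference = 18240 frames; B is behind A.

18240 frames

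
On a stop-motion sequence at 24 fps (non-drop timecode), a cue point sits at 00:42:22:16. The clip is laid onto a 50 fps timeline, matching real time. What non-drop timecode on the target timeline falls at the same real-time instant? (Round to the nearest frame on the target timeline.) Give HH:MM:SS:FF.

00:42:22:33

Source frame index: (0×3600 + 42×60 + 22) × 24 + 16 = 61024.
Real time: 61024 / (24) = 7628/3 s.
Target frame: (7628/3) × (50) = 381400/3 ≈ 127133.333 → 127133.
At 50 labels/s: frame 127133 → 00:42:22:33.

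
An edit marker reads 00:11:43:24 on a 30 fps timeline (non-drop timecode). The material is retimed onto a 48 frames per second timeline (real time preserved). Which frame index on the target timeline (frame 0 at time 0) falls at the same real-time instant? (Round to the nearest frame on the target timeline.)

Source frame index: (0×3600 + 11×60 + 43) × 30 + 24 = 21114.
Real time: 21114 / (30) = 3519/5 s.
Target frame: (3519/5) × (48) = 168912/5 ≈ 33782.400 → 33782.

frame 33782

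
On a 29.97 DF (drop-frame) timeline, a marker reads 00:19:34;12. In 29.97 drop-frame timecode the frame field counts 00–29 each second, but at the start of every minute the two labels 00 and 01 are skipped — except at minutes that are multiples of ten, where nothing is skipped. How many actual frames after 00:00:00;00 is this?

35196

As if non-drop at 30 labels/s: (0 × 3600 + 19 × 60 + 34) × 30 + 12 = 35232.
Minute boundaries passed: 19; those not divisible by 10: 19 − 1 = 18; dropped labels = 2 × 18 = 36.
Actual frame index = 35232 − 36 = 35196.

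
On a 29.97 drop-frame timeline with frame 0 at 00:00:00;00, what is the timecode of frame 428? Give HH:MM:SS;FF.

00:00:14;08

Ten DF minutes hold 17982 frames, so frame 428 lies in block 0 (frames 0–17981) with 428 frames into that block.
The block's first minute is 1800 frames and the rest 1798 each; 428 frames reaches minute 0, so 0 × 18 + 0 × 2 = 0 labels have been skipped so far.
Adding those back, label number 428 + 0 = 428 at 30 labels/s is 14 s + 8 f = 0 h 0 min 14 s frame 8, i.e. 00:00:14;08.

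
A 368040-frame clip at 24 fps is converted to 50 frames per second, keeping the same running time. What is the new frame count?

766750 frames

Target frames = source frames × (target rate / source rate) = 368040 × (50)/(24) = 368040 × 25/12 = 766750.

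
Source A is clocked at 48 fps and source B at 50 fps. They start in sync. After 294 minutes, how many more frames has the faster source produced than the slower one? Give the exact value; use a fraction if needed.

294 min = 17640 s.
A emits 48 × 17640 = 846720 frames; B emits 50 × 17640 = 882000.
Difference = 35280 frames; B is ahead of A.

35280 frames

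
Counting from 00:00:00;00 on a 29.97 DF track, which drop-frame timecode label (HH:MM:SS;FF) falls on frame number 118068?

Each 10-minute DF block holds 10 × 60 × 30 − 9 × 2 = 17982 frames. 118068 ÷ 17982 → 6 full blocks, remainder 10176.
Within the partial block the first minute is 1800 frames and each further minute 1798, so 5 further minute boundaries passed. Total skipped labels = 18 × 6 + 2 × 5 = 118.
Non-drop label index = 118068 + 118 = 118186; at 30 labels/s that is 01:05:39:16, i.e. DF 01:05:39;16.

01:05:39;16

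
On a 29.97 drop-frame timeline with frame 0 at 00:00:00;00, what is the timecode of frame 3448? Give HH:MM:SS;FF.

Each 10-minute DF block holds 10 × 60 × 30 − 9 × 2 = 17982 frames. 3448 ÷ 17982 → 0 full blocks, remainder 3448.
Within the partial block the first minute is 1800 frames and each further minute 1798, so 1 further minute boundary passed. Total skipped labels = 18 × 0 + 2 × 1 = 2.
Non-drop label index = 3448 + 2 = 3450; at 30 labels/s that is 00:01:55:00, i.e. DF 00:01:55;00.

00:01:55;00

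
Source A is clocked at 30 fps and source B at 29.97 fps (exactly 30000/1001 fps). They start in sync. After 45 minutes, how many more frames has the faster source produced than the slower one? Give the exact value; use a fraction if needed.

81000/1001 frames

45 min = 2700 s.
A emits 30 × 2700 = 81000 frames; B emits 30000/1001 × 2700 = 81000000/1001.
Difference = 81000/1001 frames (≈ 80.9191); B is behind A.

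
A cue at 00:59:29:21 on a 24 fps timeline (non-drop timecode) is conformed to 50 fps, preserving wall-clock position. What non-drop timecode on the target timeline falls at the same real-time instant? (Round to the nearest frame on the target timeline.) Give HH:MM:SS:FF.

Source frame index: (0×3600 + 59×60 + 29) × 24 + 21 = 85677.
Real time: 85677 / (24) = 28559/8 s.
Target frame: (28559/8) × (50) = 713975/4 ≈ 178493.750 → 178494.
At 50 labels/s: frame 178494 → 00:59:29:44.

00:59:29:44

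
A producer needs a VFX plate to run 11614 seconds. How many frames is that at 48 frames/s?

557472 frames

Frames = 11614 × 48 = 557472.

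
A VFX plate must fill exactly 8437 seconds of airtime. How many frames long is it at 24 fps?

Frames = 8437 × 24 = 202488.

202488 frames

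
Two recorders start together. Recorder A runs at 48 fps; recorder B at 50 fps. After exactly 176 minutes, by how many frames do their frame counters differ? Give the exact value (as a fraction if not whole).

21120 frames

176 min = 10560 s.
A emits 48 × 10560 = 506880 frames; B emits 50 × 10560 = 528000.
Difference = 21120 frames; B is ahead of A.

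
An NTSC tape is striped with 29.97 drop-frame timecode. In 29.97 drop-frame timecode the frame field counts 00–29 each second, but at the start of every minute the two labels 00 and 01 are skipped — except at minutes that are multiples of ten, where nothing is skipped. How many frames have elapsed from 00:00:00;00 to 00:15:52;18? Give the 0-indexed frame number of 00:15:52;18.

28550

Complete 10-minute blocks: 1, each 17982 frames → 17982.
Remaining 5 whole minutes in the current block: 1800 + 4 × 1798 = 8992 frames.
Within the current minute: 52 × 30 + 18 − 2 = 1576 (labels ;00/;01 skipped at this minute). Total = 17982 + 8992 + 1576 = 28550.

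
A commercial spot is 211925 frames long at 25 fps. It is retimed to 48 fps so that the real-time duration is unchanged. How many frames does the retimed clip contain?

Target frames = source frames × (target rate / source rate) = 211925 × (48)/(25) = 211925 × 48/25 = 406896.

406896 frames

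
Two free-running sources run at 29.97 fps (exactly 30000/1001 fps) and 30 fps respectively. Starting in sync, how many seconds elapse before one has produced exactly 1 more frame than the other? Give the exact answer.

1001/30 seconds

The gap grows by |30 − 30000/1001| = 30/1001 frames per second.
Time for a 1-frame gap: 1 ÷ (30/1001) = 1001/30 s.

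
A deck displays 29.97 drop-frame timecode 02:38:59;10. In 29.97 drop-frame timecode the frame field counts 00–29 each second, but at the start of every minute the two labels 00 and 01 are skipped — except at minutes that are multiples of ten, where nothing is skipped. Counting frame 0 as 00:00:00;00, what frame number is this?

285894

As if non-drop at 30 labels/s: (2 × 3600 + 38 × 60 + 59) × 30 + 10 = 286180.
Minute boundaries passed: 158; those not divisible by 10: 158 − 15 = 143; dropped labels = 2 × 143 = 286.
Actual frame index = 286180 − 286 = 285894.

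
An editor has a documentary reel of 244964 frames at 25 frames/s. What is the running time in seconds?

9798.56 seconds

Running time = 244964 / (25) = 9798.56 s.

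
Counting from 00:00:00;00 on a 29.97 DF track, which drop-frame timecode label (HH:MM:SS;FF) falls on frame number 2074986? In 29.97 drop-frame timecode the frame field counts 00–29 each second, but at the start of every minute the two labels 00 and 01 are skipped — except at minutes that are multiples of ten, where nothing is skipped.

19:13:55;12

Each 10-minute DF block holds 10 × 60 × 30 − 9 × 2 = 17982 frames. 2074986 ÷ 17982 → 115 full blocks, remainder 7056.
Within the partial block the first minute is 1800 frames and each further minute 1798, so 3 further minute boundaries passed. Total skipped labels = 18 × 115 + 2 × 3 = 2076.
Non-drop label index = 2074986 + 2076 = 2077062; at 30 labels/s that is 19:13:55:12, i.e. DF 19:13:55;12.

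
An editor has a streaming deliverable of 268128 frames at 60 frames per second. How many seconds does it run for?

4468.8 seconds

Running time = 268128 / (60) = 4468.8 s.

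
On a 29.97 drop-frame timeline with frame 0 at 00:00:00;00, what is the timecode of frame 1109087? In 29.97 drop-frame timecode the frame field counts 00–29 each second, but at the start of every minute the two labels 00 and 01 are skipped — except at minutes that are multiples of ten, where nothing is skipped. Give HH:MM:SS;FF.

10:16:46;17

Each 10-minute DF block holds 10 × 60 × 30 − 9 × 2 = 17982 frames. 1109087 ÷ 17982 → 61 full blocks, remainder 12185.
Within the partial block the first minute is 1800 frames and each further minute 1798, so 6 further minute boundaries passed. Total skipped labels = 18 × 61 + 2 × 6 = 1110.
Non-drop label index = 1109087 + 1110 = 1110197; at 30 labels/s that is 10:16:46:17, i.e. DF 10:16:46;17.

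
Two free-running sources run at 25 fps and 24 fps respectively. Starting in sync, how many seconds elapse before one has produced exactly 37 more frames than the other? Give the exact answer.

The gap grows by |24 − 25| = 1 frame per second.
Time for a 37-frame gap: 37 ÷ (1) = 37 s.

37 seconds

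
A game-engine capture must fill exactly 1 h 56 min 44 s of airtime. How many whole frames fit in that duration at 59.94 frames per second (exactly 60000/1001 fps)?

419820 frames

1 h 56 min 44 s = 7004 s.
Frames = 7004 × 60000/1001 = 420240000/1001 ≈ 419820.1798.
Complete frames: 419820.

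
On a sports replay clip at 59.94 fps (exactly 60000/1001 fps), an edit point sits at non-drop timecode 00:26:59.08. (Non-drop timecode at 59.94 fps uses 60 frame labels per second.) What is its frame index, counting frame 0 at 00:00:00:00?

frame 97148

Total seconds to the label: (0 × 3600 + 26 × 60 + 59) = 1619.
Frame index = 1619 × 60 + 8 = 97148.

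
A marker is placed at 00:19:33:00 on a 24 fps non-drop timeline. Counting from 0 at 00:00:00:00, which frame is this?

frame 28152

Total seconds to the label: (0 × 3600 + 19 × 60 + 33) = 1173.
Frame index = 1173 × 24 + 0 = 28152.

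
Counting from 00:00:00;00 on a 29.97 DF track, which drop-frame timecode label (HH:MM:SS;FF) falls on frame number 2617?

00:01:27;09

Ten DF minutes hold 17982 frames, so frame 2617 lies in block 0 (frames 0–17981) with 2617 frames into that block.
The block's first minute is 1800 frames and the rest 1798 each; 2617 frames reaches minute 1, so 0 × 18 + 1 × 2 = 2 labels have been skipped so far.
Adding those back, label number 2617 + 2 = 2619 at 30 labels/s is 87 s + 9 f = 0 h 1 min 27 s frame 9, i.e. 00:01:27;09.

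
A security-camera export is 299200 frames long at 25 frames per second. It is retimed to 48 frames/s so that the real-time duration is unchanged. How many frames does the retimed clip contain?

Target frames = source frames × (target rate / source rate) = 299200 × (48)/(25) = 299200 × 48/25 = 574464.

574464 frames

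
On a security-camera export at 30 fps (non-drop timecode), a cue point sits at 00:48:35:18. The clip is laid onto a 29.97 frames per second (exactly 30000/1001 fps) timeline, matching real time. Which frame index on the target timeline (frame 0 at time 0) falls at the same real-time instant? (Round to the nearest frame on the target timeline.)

Source frame index: (0×3600 + 48×60 + 35) × 30 + 18 = 87468.
Real time: 87468 / (30) = 14578/5 s.
Target frame: (14578/5) × (30000/1001) = 87468000/1001 ≈ 87380.619 → 87381.

frame 87381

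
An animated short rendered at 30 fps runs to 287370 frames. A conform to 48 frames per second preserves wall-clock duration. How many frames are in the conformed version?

Target frames = source frames × (target rate / source rate) = 287370 × (48)/(30) = 287370 × 8/5 = 459792.

459792 frames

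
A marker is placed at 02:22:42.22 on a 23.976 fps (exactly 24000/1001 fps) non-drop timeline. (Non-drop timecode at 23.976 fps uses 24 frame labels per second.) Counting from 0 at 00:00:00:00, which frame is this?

frame 205510

Total seconds to the label: (2 × 3600 + 22 × 60 + 42) = 8562.
Frame index = 8562 × 24 + 22 = 205510.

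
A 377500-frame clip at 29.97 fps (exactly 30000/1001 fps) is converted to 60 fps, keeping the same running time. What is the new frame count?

Target frames = source frames × (target rate / source rate) = 377500 × (60)/(30000/1001) = 377500 × 1001/500 = 755755.

755755 frames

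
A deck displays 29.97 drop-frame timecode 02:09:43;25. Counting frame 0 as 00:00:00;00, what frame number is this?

As if non-drop at 30 labels/s: (2 × 3600 + 9 × 60 + 43) × 30 + 25 = 233515.
Minute boundaries passed: 129; those not divisible by 10: 129 − 12 = 117; dropped labels = 2 × 117 = 234.
Actual frame index = 233515 − 234 = 233281.

233281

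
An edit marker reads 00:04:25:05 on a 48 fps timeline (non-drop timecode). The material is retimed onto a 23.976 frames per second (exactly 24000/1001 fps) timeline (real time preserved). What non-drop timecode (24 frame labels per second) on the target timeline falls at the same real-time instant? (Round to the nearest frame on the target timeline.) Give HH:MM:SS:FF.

00:04:24:20

Source frame index: (0×3600 + 4×60 + 25) × 48 + 5 = 12725.
Real time: 12725 / (48) = 12725/48 s.
Target frame: (12725/48) × (24000/1001) = 6362500/1001 ≈ 6356.144 → 6356.
At 24 labels/s: frame 6356 → 00:04:24:20.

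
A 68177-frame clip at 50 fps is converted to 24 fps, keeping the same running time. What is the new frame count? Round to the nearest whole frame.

Frames at target rate = 68177 × (24) / (50) = 818124/25 ≈ 32724.960.
Nearest whole frame: 32725.

32725 frames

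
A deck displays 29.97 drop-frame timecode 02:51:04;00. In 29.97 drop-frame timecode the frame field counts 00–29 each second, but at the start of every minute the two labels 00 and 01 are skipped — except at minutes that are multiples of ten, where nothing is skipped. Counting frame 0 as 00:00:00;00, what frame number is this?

As if non-drop at 30 labels/s: (2 × 3600 + 51 × 60 + 4) × 30 + 0 = 307920.
Minute boundaries passed: 171; those not divisible by 10: 171 − 17 = 154; dropped labels = 2 × 154 = 308.
Actual frame index = 307920 − 308 = 307612.

307612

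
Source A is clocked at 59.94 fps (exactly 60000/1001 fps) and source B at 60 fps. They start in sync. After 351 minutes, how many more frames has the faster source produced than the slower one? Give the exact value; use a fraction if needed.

351 min = 21060 s.
A emits 60000/1001 × 21060 = 97200000/77 frames; B emits 60 × 21060 = 1263600.
Difference = 97200/77 frames (≈ 1262.3377); B is ahead of A.

97200/77 frames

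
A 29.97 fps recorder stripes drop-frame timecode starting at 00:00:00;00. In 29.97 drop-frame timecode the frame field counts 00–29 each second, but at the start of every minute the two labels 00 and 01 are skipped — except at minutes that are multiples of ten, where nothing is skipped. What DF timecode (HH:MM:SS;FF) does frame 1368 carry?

Ten DF minutes hold 17982 frames, so frame 1368 lies in block 0 (frames 0–17981) with 1368 frames into that block.
The block's first minute is 1800 frames and the rest 1798 each; 1368 frames reaches minute 0, so 0 × 18 + 0 × 2 = 0 labels have been skipped so far.
Adding those back, label number 1368 + 0 = 1368 at 30 labels/s is 45 s + 18 f = 0 h 0 min 45 s frame 18, i.e. 00:00:45;18.

00:00:45;18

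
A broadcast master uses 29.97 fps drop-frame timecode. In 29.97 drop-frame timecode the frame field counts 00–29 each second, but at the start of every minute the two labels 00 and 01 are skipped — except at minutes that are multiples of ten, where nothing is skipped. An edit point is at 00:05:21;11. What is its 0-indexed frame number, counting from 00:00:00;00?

9631

Complete 10-minute blocks: 0, each 17982 frames → 0.
Remaining 5 whole minutes in the current block: 1800 + 4 × 1798 = 8992 frames.
Within the current minute: 21 × 30 + 11 − 2 = 639 (labels ;00/;01 skipped at this minute). Total = 0 + 8992 + 639 = 9631.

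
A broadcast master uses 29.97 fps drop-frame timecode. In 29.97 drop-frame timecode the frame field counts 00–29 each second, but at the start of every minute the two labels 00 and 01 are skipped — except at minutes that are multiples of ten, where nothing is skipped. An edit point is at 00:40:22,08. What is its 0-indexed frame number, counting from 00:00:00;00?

72596

As if non-drop at 30 labels/s: (0 × 3600 + 40 × 60 + 22) × 30 + 8 = 72668.
Minute boundaries passed: 40; those not divisible by 10: 40 − 4 = 36; dropped labels = 2 × 36 = 72.
Actual frame index = 72668 − 72 = 72596.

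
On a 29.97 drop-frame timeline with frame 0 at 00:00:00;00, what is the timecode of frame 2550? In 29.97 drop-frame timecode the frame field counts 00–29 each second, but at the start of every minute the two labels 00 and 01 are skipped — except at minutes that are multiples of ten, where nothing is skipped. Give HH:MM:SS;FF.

00:01:25;02

Each 10-minute DF block holds 10 × 60 × 30 − 9 × 2 = 17982 frames. 2550 ÷ 17982 → 0 full blocks, remainder 2550.
Within the partial block the first minute is 1800 frames and each further minute 1798, so 1 further minute boundary passed. Total skipped labels = 18 × 0 + 2 × 1 = 2.
Non-drop label index = 2550 + 2 = 2552; at 30 labels/s that is 00:01:25:02, i.e. DF 00:01:25;02.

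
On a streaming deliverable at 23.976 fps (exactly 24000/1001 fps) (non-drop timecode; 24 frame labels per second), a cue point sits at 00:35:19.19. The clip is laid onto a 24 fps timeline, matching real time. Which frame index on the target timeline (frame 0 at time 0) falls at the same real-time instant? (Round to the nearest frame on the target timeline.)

frame 50926

Source frame index: (0×3600 + 35×60 + 19) × 24 + 19 = 50875.
Real time: 50875 / (24000/1001) = 407407/192 s.
Target frame: (407407/192) × (24) = 407407/8 ≈ 50925.875 → 50926.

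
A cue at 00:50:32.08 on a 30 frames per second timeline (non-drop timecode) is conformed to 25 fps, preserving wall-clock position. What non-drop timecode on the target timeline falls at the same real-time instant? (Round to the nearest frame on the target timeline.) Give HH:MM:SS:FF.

00:50:32:07

Source frame index: (0×3600 + 50×60 + 32) × 30 + 8 = 90968.
Real time: 90968 / (30) = 45484/15 s.
Target frame: (45484/15) × (25) = 227420/3 ≈ 75806.667 → 75807.
At 25 labels/s: frame 75807 → 00:50:32:07.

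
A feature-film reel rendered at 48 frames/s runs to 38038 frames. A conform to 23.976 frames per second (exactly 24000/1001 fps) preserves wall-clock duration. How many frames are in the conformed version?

Target frames = source frames × (target rate / source rate) = 38038 × (24000/1001)/(48) = 38038 × 500/1001 = 19000.

19000 frames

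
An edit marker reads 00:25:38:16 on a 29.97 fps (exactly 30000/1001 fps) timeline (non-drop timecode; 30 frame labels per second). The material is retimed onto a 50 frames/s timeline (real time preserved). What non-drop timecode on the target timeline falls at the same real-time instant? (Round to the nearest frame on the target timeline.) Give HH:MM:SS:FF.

00:25:40:04

Source frame index: (0×3600 + 25×60 + 38) × 30 + 16 = 46156.
Real time: 46156 / (30000/1001) = 11550539/7500 s.
Target frame: (11550539/7500) × (50) = 11550539/150 ≈ 77003.593 → 77004.
At 50 labels/s: frame 77004 → 00:25:40:04.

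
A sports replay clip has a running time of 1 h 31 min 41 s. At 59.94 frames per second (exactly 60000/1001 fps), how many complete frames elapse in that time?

329730 frames

1 h 31 min 41 s = 5501 s.
Frames = 5501 × 60000/1001 = 330060000/1001 ≈ 329730.2697.
Complete frames: 329730.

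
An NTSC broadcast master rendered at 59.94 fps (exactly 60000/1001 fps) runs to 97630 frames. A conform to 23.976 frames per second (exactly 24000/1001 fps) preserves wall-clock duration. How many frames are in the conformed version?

Target frames = source frames × (target rate / source rate) = 97630 × (24000/1001)/(60000/1001) = 97630 × 2/5 = 39052.

39052 frames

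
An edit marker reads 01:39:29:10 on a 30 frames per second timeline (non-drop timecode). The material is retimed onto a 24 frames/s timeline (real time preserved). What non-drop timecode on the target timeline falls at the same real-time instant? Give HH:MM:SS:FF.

01:39:29:08

Source frame index: (1×3600 + 39×60 + 29) × 30 + 10 = 179080.
Real time: 179080 / (30) = 17908/3 s.
Target frame: (17908/3) × (24) = 143264.
At 24 labels/s: frame 143264 → 01:39:29:08.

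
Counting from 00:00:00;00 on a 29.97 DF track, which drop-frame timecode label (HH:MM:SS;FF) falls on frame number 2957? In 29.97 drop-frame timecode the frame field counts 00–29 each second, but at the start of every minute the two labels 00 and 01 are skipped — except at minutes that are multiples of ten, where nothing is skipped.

00:01:38;19

Each 10-minute DF block holds 10 × 60 × 30 − 9 × 2 = 17982 frames. 2957 ÷ 17982 → 0 full blocks, remainder 2957.
Within the partial block the first minute is 1800 frames and each further minute 1798, so 1 further minute boundary passed. Total skipped labels = 18 × 0 + 2 × 1 = 2.
Non-drop label index = 2957 + 2 = 2959; at 30 labels/s that is 00:01:38:19, i.e. DF 00:01:38;19.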